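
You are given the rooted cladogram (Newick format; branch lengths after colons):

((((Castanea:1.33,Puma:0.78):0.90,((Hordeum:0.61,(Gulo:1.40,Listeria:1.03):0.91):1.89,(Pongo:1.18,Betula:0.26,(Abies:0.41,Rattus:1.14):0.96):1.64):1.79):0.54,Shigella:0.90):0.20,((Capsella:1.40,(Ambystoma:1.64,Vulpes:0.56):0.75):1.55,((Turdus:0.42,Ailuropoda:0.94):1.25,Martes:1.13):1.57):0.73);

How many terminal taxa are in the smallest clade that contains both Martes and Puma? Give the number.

16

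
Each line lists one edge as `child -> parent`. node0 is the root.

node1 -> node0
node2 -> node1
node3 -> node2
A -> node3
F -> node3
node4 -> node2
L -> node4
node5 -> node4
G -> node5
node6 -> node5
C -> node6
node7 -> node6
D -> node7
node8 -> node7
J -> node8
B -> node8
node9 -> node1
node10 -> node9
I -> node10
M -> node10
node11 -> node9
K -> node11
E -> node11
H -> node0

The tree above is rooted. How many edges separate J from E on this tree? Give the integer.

10

The MRCA of J and E is the node subtending (((A,F),(L,(G,(C,(D,(J,B)))))),((I,M),(K,E))).
From J up to that node: 7 branches. From E up to the same node: 3 branches. Total: 7 + 3 = 10.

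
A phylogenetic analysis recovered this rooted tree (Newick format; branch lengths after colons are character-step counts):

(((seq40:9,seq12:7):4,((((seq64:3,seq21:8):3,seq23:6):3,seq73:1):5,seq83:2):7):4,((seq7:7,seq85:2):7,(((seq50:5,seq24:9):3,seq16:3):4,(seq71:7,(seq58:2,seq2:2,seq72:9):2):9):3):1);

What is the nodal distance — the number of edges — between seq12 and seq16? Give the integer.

7

The MRCA of seq12 and seq16 is the root of the tree.
From seq12 up to that node: 3 branches. From seq16 up to the same node: 4 branches. Total: 3 + 4 = 7.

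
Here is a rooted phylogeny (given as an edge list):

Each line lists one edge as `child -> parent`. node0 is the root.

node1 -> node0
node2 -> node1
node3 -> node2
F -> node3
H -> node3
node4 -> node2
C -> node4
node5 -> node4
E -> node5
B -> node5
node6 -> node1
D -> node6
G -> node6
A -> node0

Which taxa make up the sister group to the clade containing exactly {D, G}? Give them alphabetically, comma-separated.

B, C, E, F, H

The clade containing exactly {D, G} attaches to the tree at the node subtending (((F,H),(C,(E,B))),(D,G)).
The other lineage descending from that same node — the sister group — is ((F,H),(C,(E,B))); its 5 tips in alphabetical order are the answer.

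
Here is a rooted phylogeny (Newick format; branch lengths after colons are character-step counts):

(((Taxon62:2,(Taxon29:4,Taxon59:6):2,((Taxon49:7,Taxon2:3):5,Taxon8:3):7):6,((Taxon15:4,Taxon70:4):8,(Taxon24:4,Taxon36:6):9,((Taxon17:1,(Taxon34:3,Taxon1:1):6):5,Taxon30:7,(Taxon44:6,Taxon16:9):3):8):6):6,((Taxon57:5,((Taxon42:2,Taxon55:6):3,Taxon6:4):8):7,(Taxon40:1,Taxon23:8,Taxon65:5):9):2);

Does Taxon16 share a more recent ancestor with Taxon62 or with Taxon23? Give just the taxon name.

Taxon62

The MRCA of Taxon16 and Taxon62 subtends ((Taxon62,(Taxon29,Taxon59),((Taxon49,Taxon2),Taxon8)),((Taxon15,Taxon70),(Taxon24,Taxon36),((Taxon17,(Taxon34,Taxon1)),Taxon30,(Taxon44,Taxon16)))) (16 taxa).
The MRCA of Taxon16 and Taxon23 is the root, subtending the entire tree (23 taxa).
The first is nested inside the second, so Taxon16 shares a more recent common ancestor with Taxon62.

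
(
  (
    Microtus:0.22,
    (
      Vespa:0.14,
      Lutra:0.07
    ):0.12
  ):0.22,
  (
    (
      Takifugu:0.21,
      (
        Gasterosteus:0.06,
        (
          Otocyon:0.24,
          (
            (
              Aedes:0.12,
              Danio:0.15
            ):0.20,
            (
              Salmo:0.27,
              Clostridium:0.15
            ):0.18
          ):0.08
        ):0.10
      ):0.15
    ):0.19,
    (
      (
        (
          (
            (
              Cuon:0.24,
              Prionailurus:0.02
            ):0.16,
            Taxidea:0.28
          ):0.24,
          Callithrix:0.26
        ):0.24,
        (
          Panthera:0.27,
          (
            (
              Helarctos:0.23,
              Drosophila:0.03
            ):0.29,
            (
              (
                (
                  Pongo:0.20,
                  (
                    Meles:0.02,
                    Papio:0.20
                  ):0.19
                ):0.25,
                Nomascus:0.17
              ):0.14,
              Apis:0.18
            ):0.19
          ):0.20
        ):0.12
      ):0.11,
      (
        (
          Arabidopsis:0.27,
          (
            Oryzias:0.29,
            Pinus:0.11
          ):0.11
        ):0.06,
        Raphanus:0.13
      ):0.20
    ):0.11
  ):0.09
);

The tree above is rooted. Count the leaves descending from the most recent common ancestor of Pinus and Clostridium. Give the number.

23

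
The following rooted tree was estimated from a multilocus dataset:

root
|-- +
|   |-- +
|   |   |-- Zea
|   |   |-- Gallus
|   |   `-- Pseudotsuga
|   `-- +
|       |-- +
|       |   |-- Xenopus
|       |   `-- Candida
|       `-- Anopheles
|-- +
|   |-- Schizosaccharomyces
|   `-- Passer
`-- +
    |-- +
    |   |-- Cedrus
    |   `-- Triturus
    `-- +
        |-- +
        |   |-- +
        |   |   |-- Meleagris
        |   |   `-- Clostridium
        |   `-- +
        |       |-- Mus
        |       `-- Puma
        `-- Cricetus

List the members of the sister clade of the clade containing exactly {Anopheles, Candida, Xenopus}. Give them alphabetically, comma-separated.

Gallus, Pseudotsuga, Zea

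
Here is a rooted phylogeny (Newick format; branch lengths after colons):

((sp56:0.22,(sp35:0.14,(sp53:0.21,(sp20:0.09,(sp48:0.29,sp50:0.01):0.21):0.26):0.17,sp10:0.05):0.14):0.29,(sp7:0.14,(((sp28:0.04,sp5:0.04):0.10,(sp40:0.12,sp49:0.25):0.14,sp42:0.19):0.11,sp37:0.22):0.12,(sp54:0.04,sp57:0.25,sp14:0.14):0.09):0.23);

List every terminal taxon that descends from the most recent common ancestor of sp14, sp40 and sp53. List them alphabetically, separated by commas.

sp10, sp14, sp20, sp28, sp35, sp37, sp40, sp42, sp48, sp49, sp5, sp50, sp53, sp54, sp56, sp57, sp7

Tracing sp14: it sits inside (sp54,sp57,sp14).
Tracing sp40: it sits inside (sp40,sp49).
Tracing sp53: it sits inside (sp53,(sp20,(sp48,sp50))).
The smallest clade enclosing all 3 is the whole tree (their MRCA is the root), so the answer is all 17 tips in alphabetical order.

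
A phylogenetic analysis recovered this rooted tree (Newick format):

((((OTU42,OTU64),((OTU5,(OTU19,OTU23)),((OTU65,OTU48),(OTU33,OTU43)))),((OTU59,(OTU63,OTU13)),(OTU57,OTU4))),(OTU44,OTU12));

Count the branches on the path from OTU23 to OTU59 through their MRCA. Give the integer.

8

The MRCA of OTU23 and OTU59 is the node subtending (((OTU42,OTU64),((OTU5,(OTU19,OTU23)),((OTU65,OTU48),(OTU33,OTU43)))),((OTU59,(OTU63,OTU13)),(OTU57,OTU4))).
From OTU23 up to that node: 5 branches. From OTU59 up to the same node: 3 branches. Total: 5 + 3 = 8.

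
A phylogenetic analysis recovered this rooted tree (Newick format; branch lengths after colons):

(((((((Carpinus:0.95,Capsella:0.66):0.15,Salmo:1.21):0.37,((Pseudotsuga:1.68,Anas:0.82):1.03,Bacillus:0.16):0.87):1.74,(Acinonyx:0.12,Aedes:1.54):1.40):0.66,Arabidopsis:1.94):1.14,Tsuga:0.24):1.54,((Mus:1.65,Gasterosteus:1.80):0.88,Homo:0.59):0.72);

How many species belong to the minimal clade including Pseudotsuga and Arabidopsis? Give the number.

The MRCA of Pseudotsuga and Arabidopsis is the node subtending (((((Carpinus,Capsella),Salmo),((Pseudotsuga,Anas),Bacillus)),(Acinonyx,Aedes)),Arabidopsis).
That clade contains 9 terminal taxa: Acinonyx, Aedes, Anas, Arabidopsis, Bacillus, Capsella, Carpinus, Pseudotsuga, Salmo.

9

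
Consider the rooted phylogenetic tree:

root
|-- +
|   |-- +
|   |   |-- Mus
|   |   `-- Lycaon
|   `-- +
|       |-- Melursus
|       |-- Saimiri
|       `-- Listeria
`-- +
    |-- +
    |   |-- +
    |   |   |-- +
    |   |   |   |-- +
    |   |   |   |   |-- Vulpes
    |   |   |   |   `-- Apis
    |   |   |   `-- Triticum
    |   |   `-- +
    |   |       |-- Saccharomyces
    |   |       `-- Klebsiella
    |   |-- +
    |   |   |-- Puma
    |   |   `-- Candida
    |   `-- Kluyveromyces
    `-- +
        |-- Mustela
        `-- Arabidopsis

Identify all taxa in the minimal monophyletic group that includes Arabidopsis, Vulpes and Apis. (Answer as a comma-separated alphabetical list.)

Tracing Arabidopsis: it sits inside (Mustela,Arabidopsis).
Tracing Vulpes: it sits inside (Vulpes,Apis).
Tracing Apis: it sits inside (Vulpes,Apis).
The smallest clade enclosing all 3 is (((((Vulpes,Apis),Triticum),(Saccharomyces,Klebsiella)),(Puma,Candida),Kluyveromyces),(Mustela,Arabidopsis)); the answer is its 10 terminal taxa in alphabetical order.

Apis, Arabidopsis, Candida, Klebsiella, Kluyveromyces, Mustela, Puma, Saccharomyces, Triticum, Vulpes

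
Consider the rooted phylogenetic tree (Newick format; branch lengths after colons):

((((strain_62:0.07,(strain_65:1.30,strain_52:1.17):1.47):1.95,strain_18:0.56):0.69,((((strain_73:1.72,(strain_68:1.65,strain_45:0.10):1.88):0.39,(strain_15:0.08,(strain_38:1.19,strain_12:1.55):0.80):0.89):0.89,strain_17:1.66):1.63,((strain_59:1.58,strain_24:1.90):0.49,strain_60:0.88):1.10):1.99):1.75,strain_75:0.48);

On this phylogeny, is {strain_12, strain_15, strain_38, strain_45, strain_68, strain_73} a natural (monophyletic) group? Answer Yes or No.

The most recent common ancestor of these taxa subtends ((strain_73,(strain_68,strain_45)),(strain_15,(strain_38,strain_12))).
That clade has exactly 6 tips — every listed taxon and nothing else — so the group is monophyletic.

Yes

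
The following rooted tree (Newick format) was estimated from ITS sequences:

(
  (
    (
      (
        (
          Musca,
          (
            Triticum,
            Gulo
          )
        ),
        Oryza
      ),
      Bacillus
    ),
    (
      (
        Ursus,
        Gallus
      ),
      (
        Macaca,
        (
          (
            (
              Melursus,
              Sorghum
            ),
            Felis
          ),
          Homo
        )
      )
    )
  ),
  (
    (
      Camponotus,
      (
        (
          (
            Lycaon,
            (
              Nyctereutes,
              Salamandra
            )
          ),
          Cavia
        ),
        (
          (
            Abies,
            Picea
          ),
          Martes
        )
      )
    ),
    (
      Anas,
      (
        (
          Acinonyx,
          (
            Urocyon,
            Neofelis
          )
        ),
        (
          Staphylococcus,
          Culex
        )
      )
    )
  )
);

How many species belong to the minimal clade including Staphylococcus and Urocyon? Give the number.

5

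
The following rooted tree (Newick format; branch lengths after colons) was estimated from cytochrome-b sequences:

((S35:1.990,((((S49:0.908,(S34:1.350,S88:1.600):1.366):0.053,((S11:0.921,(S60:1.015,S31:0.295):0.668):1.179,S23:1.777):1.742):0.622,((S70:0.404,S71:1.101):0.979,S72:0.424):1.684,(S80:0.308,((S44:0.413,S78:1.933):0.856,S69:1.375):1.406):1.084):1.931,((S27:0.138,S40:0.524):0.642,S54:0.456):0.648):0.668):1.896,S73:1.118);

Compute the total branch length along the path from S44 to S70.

The path runs S44 → … → MRCA → … → S70; the MRCA is the node subtending (((S49,(S34,S88)),((S11,(S60,S31)),S23)),((S70,S71),S72),(S80,((S44,S78),S69))).
Branch lengths along that path: 0.413 + 0.856 + 1.406 + 1.084 + 1.684 + 0.979 + 0.404 = 6.826.

6.826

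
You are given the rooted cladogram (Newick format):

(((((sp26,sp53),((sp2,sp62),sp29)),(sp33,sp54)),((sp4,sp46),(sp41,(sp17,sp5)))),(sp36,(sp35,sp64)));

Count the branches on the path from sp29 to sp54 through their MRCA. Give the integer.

5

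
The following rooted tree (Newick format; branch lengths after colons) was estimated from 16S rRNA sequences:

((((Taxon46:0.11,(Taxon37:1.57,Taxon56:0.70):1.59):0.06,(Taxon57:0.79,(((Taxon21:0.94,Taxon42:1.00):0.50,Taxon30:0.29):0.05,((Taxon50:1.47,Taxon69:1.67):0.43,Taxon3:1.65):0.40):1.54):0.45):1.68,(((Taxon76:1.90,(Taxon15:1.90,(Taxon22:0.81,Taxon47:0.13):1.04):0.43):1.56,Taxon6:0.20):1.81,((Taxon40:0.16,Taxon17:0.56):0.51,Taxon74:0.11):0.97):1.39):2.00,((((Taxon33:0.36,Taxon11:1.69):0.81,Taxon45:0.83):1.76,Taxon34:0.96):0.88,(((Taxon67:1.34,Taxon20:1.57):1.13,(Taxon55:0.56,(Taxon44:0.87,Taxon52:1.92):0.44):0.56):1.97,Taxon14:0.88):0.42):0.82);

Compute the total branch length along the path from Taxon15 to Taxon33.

13.72

The path runs Taxon15 → … → MRCA → … → Taxon33; the MRCA is the root of the tree.
Branch lengths along that path: 1.90 + 0.43 + 1.56 + 1.81 + 1.39 + 2.00 + 0.82 + 0.88 + 1.76 + 0.81 + 0.36 = 13.72.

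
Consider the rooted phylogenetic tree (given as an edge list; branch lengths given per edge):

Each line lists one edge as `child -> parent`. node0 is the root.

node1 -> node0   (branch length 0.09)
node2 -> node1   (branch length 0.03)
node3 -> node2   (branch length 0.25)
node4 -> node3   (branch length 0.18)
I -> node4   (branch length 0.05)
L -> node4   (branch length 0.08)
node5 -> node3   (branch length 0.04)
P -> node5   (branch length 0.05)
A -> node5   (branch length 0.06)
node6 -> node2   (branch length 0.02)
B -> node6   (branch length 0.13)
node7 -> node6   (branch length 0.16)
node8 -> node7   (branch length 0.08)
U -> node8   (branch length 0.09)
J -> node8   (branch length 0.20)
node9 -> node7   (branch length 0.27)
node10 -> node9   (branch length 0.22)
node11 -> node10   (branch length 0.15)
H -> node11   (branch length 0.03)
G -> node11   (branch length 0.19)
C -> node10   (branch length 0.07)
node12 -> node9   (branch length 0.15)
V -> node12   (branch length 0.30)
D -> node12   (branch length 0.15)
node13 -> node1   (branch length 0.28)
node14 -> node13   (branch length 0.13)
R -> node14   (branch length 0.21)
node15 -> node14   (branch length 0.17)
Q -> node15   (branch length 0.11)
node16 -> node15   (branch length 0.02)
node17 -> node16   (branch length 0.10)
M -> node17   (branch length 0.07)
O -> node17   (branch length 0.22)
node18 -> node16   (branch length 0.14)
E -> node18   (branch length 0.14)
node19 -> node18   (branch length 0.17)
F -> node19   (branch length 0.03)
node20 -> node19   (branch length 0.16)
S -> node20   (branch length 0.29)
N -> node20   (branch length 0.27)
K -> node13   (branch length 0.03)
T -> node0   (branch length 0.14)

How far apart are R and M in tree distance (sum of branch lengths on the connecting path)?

0.57

The path runs R → … → MRCA → … → M; the MRCA is the node subtending (R,(Q,((M,O),(E,(F,(S,N)))))).
Branch lengths along that path: 0.21 + 0.17 + 0.02 + 0.10 + 0.07 = 0.57.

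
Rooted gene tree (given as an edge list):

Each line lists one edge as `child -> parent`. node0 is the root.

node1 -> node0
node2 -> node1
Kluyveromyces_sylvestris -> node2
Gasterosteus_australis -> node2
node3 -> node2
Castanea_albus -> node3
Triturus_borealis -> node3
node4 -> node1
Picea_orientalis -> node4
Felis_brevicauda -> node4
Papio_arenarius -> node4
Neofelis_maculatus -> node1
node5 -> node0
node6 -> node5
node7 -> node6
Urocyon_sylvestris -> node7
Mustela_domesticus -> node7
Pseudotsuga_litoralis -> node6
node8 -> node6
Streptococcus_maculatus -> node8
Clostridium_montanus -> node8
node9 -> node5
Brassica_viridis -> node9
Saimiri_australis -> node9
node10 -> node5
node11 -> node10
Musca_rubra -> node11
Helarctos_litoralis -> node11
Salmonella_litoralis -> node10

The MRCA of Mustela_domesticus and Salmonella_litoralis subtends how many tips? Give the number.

The MRCA of Mustela_domesticus and Salmonella_litoralis is the node subtending (((Urocyon_sylvestris,Mustela_domesticus),Pseudotsuga_litoralis,(Streptococcus_maculatus,Clostridium_montanus)),(Brassica_viridis,Saimiri_australis),((Musca_rubra,Helarctos_litoralis),Salmonella_litoralis)).
That clade contains 10 terminal taxa: Brassica_viridis, Clostridium_montanus, Helarctos_litoralis, Musca_rubra, Mustela_domesticus, Pseudotsuga_litoralis, Saimiri_australis, Salmonella_litoralis, Streptococcus_maculatus, Urocyon_sylvestris.

10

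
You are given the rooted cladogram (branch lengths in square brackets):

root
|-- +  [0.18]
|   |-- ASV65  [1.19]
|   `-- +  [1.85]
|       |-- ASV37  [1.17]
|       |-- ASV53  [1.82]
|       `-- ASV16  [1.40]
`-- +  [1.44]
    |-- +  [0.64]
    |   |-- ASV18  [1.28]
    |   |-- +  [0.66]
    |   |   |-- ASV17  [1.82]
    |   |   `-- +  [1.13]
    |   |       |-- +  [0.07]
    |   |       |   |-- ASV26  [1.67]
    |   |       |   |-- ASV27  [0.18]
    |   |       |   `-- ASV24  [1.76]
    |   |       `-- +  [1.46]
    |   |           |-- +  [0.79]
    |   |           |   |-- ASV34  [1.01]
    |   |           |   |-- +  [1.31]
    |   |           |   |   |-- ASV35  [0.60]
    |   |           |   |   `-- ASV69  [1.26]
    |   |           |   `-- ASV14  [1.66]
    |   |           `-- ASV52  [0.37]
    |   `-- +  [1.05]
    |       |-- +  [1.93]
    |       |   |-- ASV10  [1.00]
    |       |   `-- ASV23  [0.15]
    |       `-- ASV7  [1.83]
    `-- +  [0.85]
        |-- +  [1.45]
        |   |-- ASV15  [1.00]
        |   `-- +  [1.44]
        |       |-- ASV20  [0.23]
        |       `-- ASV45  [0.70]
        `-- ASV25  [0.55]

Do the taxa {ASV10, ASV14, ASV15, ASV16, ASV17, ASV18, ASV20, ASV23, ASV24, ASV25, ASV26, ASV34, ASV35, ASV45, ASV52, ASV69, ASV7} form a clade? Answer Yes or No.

No

The MRCA of the listed taxa is the root, so the smallest clade containing them is the whole tree.
That clade also contains ASV27, ASV37, ASV53, ASV65, which are not in the proposed group, so the group is not monophyletic.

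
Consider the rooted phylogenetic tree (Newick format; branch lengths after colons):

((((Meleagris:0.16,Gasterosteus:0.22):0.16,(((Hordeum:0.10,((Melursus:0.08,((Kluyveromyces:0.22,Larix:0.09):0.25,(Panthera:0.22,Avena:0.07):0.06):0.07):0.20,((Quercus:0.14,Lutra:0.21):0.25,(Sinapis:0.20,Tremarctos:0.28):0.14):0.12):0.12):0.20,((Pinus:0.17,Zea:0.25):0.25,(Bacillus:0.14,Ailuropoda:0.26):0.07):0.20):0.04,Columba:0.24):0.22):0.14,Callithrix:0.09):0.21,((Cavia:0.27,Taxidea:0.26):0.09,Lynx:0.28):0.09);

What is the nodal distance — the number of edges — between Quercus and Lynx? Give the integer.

11

The MRCA of Quercus and Lynx is the root of the tree.
From Quercus up to that node: 9 branches. From Lynx up to the same node: 2 branches. Total: 9 + 2 = 11.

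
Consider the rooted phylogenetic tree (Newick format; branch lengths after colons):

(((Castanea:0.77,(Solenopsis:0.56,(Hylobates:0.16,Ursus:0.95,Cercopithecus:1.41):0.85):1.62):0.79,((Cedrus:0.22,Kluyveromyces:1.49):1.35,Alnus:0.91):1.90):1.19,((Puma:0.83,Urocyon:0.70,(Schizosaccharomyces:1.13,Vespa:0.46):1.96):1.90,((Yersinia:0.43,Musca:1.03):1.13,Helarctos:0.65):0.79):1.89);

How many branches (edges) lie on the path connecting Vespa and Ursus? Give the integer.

9

The MRCA of Vespa and Ursus is the root of the tree.
From Vespa up to that node: 4 branches. From Ursus up to the same node: 5 branches. Total: 4 + 5 = 9.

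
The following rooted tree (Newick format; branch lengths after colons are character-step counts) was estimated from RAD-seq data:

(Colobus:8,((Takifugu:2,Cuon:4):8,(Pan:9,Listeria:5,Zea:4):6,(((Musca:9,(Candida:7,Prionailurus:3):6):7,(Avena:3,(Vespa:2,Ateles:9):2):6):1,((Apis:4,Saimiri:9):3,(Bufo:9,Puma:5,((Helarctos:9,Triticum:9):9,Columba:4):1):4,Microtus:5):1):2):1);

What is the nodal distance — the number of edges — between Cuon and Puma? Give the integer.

The MRCA of Cuon and Puma is the node subtending ((Takifugu,Cuon),(Pan,Listeria,Zea),(((Musca,(Candida,Prionailurus)),(Avena,(Vespa,Ateles))),((Apis,Saimiri),(Bufo,Puma,((Helarctos,Triticum),Columba)),Microtus))).
From Cuon up to that node: 2 branches. From Puma up to the same node: 4 branches. Total: 2 + 4 = 6.

6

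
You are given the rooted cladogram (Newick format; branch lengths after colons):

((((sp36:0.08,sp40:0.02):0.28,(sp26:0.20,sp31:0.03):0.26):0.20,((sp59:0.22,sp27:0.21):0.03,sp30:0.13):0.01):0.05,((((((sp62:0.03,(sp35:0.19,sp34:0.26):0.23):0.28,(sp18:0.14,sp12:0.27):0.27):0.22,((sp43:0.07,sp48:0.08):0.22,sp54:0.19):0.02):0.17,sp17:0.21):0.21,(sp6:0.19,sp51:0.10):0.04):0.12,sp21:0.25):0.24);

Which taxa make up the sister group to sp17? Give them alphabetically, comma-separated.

sp12, sp18, sp34, sp35, sp43, sp48, sp54, sp62

sp17 attaches to the tree at the node subtending ((((sp62,(sp35,sp34)),(sp18,sp12)),((sp43,sp48),sp54)),sp17).
The other lineage descending from that same node — the sister group — is (((sp62,(sp35,sp34)),(sp18,sp12)),((sp43,sp48),sp54)); its 8 tips in alphabetical order are the answer.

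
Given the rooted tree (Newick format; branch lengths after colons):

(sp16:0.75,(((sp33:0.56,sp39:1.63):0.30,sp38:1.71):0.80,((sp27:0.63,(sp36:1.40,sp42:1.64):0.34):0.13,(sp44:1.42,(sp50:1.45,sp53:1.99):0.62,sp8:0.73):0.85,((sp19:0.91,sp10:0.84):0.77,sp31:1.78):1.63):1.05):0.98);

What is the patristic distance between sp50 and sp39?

The path runs sp50 → … → MRCA → … → sp39; the MRCA is the node subtending (((sp33,sp39),sp38),((sp27,(sp36,sp42)),(sp44,(sp50,sp53),sp8),((sp19,sp10),sp31))).
Branch lengths along that path: 1.45 + 0.62 + 0.85 + 1.05 + 0.80 + 0.30 + 1.63 = 6.70.

6.70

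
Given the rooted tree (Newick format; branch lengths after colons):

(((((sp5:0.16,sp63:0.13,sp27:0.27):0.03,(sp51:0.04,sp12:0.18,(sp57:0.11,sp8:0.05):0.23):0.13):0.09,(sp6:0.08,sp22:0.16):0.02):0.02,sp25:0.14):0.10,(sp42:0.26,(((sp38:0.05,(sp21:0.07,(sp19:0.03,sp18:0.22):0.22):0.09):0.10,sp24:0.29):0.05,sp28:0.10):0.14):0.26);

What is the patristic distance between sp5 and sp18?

1.48

The path runs sp5 → … → MRCA → … → sp18; the MRCA is the root of the tree.
Branch lengths along that path: 0.16 + 0.03 + 0.09 + 0.02 + 0.10 + 0.26 + 0.14 + 0.05 + 0.10 + 0.09 + 0.22 + 0.22 = 1.48.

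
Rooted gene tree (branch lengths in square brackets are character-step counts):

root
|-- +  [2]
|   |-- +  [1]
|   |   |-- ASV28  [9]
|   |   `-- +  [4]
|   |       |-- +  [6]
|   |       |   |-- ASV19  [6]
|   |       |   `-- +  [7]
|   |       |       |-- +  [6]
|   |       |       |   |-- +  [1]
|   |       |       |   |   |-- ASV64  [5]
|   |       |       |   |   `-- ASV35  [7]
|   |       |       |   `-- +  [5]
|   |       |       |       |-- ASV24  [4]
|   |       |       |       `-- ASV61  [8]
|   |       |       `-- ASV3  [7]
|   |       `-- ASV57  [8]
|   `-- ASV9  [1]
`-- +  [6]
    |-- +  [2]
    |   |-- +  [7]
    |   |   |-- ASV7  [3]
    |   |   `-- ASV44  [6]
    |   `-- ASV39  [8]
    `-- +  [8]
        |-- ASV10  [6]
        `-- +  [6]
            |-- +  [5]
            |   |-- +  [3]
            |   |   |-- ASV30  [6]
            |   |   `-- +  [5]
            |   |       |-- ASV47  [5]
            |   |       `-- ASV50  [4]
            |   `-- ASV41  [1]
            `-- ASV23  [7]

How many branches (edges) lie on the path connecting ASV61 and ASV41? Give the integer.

13

The MRCA of ASV61 and ASV41 is the root of the tree.
From ASV61 up to that node: 8 branches. From ASV41 up to the same node: 5 branches. Total: 8 + 5 = 13.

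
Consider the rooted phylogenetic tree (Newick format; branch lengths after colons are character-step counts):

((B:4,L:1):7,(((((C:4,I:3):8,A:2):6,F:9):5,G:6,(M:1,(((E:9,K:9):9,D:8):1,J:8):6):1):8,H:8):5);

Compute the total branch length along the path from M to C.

25

The path runs M → … → MRCA → … → C; the MRCA is the node subtending ((((C,I),A),F),G,(M,(((E,K),D),J))).
Branch lengths along that path: 1 + 1 + 5 + 6 + 8 + 4 = 25.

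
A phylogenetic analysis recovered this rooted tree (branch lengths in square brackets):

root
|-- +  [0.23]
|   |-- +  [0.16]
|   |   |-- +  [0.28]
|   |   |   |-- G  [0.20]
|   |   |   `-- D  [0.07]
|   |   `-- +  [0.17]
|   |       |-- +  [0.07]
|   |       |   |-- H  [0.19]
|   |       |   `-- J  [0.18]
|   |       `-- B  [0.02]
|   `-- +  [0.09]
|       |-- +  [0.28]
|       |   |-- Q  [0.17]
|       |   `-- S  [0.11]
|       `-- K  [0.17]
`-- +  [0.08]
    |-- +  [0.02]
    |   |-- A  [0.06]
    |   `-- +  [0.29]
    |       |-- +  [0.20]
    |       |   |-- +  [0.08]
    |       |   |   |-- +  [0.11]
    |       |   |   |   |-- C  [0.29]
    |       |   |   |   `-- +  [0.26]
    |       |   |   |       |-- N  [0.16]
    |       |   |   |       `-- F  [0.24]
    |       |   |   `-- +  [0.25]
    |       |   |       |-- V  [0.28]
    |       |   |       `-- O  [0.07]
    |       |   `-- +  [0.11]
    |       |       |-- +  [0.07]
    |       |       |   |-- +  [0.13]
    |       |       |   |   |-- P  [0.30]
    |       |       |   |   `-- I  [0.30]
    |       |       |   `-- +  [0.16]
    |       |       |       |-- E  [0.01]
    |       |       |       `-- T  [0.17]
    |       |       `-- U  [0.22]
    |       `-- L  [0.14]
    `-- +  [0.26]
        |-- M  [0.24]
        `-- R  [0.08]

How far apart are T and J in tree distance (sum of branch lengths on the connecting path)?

1.91

The path runs T → … → MRCA → … → J; the MRCA is the root of the tree.
Branch lengths along that path: 0.17 + 0.16 + 0.07 + 0.11 + 0.20 + 0.29 + 0.02 + 0.08 + 0.23 + 0.16 + 0.17 + 0.07 + 0.18 = 1.91.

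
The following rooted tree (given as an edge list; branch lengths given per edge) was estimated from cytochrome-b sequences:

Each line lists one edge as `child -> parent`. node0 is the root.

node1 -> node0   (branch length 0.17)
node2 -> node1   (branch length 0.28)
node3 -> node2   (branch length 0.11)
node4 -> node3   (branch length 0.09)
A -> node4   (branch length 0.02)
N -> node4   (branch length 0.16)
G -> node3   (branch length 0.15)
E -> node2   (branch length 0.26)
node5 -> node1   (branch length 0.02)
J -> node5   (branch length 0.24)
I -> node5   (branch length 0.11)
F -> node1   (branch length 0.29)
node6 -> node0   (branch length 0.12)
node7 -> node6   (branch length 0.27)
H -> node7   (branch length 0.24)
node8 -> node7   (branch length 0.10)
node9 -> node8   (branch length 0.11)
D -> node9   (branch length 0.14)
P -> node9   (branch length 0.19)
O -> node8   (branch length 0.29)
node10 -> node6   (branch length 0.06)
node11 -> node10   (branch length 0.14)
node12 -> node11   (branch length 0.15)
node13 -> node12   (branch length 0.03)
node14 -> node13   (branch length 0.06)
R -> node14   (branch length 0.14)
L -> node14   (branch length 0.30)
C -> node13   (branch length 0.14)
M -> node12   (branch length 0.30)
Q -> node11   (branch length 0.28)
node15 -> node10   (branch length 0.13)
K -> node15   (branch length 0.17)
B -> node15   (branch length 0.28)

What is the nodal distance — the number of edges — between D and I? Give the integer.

The MRCA of D and I is the root of the tree.
From D up to that node: 5 branches. From I up to the same node: 3 branches. Total: 5 + 3 = 8.

8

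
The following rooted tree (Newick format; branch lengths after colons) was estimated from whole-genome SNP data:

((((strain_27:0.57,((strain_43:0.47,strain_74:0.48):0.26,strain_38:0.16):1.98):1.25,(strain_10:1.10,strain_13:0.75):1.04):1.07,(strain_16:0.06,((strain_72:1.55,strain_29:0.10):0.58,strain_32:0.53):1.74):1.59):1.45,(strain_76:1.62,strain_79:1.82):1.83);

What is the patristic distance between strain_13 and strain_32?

The path runs strain_13 → … → MRCA → … → strain_32; the MRCA is the node subtending (((strain_27,((strain_43,strain_74),strain_38)),(strain_10,strain_13)),(strain_16,((strain_72,strain_29),strain_32))).
Branch lengths along that path: 0.75 + 1.04 + 1.07 + 1.59 + 1.74 + 0.53 = 6.72.

6.72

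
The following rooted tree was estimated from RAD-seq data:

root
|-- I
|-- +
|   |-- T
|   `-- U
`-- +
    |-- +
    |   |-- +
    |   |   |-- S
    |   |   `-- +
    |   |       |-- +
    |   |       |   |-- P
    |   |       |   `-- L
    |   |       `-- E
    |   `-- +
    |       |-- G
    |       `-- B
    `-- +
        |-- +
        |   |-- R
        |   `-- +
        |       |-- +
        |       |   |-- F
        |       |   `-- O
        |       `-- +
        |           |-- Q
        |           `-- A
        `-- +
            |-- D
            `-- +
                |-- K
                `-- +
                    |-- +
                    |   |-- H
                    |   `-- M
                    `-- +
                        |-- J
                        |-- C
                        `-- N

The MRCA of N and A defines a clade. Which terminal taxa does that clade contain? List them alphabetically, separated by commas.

A, C, D, F, H, J, K, M, N, O, Q, R

Tracing N: it sits inside (J,C,N).
Tracing A: it sits inside (Q,A).
The smallest clade enclosing both is ((R,((F,O),(Q,A))),(D,(K,((H,M),(J,C,N))))); the answer is its 12 terminal taxa in alphabetical order.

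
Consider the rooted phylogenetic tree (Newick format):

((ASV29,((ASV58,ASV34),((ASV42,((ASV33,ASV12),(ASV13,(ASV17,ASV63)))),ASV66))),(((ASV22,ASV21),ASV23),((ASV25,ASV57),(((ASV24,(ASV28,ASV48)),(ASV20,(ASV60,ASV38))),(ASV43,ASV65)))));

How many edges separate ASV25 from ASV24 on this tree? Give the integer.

6

The MRCA of ASV25 and ASV24 is the node subtending ((ASV25,ASV57),(((ASV24,(ASV28,ASV48)),(ASV20,(ASV60,ASV38))),(ASV43,ASV65))).
From ASV25 up to that node: 2 branches. From ASV24 up to the same node: 4 branches. Total: 2 + 4 = 6.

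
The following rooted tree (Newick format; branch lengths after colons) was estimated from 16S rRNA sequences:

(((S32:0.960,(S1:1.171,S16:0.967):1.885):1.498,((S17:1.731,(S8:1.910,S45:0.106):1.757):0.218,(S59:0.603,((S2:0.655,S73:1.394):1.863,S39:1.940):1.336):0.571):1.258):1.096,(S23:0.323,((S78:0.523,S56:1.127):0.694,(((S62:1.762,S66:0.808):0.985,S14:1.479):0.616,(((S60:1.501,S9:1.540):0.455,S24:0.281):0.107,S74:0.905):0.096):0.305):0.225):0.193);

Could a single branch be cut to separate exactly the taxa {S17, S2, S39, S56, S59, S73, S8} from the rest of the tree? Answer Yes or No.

The MRCA of the listed taxa is the root, so the smallest clade containing them is the whole tree.
That clade also contains S1, S14, S16, S23, S24, S32, S45, S60, S62, S66, S74, S78, S9, which are not in the proposed group, so the group is not monophyletic.

No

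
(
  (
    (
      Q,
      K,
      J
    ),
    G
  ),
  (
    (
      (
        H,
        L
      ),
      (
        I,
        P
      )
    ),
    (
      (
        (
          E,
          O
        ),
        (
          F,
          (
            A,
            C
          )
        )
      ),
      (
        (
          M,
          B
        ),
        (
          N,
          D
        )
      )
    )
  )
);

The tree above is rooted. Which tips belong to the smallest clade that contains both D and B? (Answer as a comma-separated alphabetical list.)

B, D, M, N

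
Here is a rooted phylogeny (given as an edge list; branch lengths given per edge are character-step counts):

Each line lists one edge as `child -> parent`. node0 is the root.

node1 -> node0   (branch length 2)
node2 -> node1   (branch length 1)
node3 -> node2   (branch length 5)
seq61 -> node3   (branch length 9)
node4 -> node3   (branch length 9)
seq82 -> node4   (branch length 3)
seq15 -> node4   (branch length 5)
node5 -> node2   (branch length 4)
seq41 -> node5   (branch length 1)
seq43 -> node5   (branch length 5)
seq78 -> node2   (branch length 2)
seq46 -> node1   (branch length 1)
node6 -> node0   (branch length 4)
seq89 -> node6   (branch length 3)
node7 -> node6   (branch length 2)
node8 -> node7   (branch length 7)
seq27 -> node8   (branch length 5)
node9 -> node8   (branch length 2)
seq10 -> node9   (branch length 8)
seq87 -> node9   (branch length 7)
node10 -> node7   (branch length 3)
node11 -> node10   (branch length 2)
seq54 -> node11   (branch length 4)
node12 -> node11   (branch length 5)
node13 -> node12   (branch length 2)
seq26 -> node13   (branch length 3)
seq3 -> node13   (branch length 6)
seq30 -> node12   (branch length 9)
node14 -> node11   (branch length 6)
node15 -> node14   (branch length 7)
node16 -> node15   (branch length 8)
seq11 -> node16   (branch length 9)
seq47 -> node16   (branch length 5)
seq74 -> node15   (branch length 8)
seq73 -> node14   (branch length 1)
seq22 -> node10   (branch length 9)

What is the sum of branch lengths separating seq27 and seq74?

38

The path runs seq27 → … → MRCA → … → seq74; the MRCA is the node subtending ((seq27,(seq10,seq87)),((seq54,((seq26,seq3),seq30),(((seq11,seq47),seq74),seq73)),seq22)).
Branch lengths along that path: 5 + 7 + 3 + 2 + 6 + 7 + 8 = 38.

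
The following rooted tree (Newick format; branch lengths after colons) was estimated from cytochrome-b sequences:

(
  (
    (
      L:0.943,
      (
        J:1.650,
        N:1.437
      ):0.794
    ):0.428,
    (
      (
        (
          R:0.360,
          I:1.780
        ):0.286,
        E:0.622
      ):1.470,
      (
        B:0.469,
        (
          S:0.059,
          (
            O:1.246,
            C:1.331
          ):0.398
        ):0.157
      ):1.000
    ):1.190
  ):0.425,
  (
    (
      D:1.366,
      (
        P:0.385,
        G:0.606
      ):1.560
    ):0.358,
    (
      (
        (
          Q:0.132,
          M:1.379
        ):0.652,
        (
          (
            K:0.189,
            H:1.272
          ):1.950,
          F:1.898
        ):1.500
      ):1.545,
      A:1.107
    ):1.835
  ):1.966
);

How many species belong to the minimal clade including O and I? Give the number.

7

The MRCA of O and I is the node subtending (((R,I),E),(B,(S,(O,C)))).
That clade contains 7 terminal taxa: B, C, E, I, O, R, S.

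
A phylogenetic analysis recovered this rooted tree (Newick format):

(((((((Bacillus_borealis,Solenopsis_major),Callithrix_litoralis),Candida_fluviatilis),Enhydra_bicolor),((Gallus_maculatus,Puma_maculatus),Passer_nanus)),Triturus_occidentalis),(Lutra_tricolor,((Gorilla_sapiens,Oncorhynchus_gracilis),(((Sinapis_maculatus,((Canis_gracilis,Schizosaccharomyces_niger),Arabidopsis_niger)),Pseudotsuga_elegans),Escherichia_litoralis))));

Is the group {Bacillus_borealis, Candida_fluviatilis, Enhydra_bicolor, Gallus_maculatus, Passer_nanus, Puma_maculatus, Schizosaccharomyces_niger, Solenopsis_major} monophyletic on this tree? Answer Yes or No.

No

The MRCA of the listed taxa is the root, so the smallest clade containing them is the whole tree.
That clade also contains Arabidopsis_niger, Callithrix_litoralis, Canis_gracilis, Escherichia_litoralis, Gorilla_sapiens, Lutra_tricolor, Oncorhynchus_gracilis, Pseudotsuga_elegans, Sinapis_maculatus, Triturus_occidentalis, which are not in the proposed group, so the group is not monophyletic.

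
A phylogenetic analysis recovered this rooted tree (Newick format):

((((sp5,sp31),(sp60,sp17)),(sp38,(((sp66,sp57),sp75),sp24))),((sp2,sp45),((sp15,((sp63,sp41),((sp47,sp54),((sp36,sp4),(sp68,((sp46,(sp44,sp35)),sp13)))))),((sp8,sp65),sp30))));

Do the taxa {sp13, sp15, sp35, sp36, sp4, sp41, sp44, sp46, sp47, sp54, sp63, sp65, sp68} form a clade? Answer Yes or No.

No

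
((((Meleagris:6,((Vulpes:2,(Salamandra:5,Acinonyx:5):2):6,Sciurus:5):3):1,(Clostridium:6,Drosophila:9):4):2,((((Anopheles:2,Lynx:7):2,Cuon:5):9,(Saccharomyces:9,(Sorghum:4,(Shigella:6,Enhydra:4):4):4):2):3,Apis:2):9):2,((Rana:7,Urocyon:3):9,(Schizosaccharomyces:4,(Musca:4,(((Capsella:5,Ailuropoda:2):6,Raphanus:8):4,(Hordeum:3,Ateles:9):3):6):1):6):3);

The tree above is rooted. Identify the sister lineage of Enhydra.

Enhydra attaches to the tree at the node subtending (Shigella,Enhydra).
The other lineage descending from that same node — the sister group — is the single tip Shigella.

Shigella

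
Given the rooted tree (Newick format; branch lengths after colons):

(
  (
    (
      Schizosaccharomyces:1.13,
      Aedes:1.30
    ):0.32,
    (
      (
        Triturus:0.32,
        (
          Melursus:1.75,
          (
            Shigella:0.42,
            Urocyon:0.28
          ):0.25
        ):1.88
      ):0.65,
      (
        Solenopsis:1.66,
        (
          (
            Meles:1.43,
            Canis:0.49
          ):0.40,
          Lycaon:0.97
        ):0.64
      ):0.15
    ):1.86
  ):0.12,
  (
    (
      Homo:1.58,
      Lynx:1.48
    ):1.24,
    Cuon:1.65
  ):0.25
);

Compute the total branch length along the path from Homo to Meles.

The path runs Homo → … → MRCA → … → Meles; the MRCA is the root of the tree.
Branch lengths along that path: 1.58 + 1.24 + 0.25 + 0.12 + 1.86 + 0.15 + 0.64 + 0.40 + 1.43 = 7.67.

7.67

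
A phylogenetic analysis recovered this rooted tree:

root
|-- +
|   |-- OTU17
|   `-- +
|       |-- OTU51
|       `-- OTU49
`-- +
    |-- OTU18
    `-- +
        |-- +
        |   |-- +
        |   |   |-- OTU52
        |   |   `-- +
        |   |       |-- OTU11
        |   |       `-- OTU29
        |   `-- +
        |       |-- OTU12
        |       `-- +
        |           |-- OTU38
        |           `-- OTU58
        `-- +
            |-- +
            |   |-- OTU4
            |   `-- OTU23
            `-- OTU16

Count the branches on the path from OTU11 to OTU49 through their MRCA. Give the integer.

The MRCA of OTU11 and OTU49 is the root of the tree.
From OTU11 up to that node: 6 branches. From OTU49 up to the same node: 3 branches. Total: 6 + 3 = 9.

9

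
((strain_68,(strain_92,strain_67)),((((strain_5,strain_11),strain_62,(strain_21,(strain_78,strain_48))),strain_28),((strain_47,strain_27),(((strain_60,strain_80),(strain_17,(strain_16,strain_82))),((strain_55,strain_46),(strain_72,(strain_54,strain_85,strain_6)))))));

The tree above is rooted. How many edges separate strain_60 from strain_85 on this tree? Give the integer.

7

The MRCA of strain_60 and strain_85 is the node subtending (((strain_60,strain_80),(strain_17,(strain_16,strain_82))),((strain_55,strain_46),(strain_72,(strain_54,strain_85,strain_6)))).
From strain_60 up to that node: 3 branches. From strain_85 up to the same node: 4 branches. Total: 3 + 4 = 7.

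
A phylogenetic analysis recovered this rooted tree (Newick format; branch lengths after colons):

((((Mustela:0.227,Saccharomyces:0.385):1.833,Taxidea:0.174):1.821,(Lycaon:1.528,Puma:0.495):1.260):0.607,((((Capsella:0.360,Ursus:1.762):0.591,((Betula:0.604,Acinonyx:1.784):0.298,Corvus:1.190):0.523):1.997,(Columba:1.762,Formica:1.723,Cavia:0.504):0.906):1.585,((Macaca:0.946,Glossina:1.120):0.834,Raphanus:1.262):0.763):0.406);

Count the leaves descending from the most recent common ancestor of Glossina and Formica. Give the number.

11

The MRCA of Glossina and Formica is the node subtending ((((Capsella,Ursus),((Betula,Acinonyx),Corvus)),(Columba,Formica,Cavia)),((Macaca,Glossina),Raphanus)).
That clade contains 11 terminal taxa: Acinonyx, Betula, Capsella, Cavia, Columba, Corvus, Formica, Glossina, Macaca, Raphanus, Ursus.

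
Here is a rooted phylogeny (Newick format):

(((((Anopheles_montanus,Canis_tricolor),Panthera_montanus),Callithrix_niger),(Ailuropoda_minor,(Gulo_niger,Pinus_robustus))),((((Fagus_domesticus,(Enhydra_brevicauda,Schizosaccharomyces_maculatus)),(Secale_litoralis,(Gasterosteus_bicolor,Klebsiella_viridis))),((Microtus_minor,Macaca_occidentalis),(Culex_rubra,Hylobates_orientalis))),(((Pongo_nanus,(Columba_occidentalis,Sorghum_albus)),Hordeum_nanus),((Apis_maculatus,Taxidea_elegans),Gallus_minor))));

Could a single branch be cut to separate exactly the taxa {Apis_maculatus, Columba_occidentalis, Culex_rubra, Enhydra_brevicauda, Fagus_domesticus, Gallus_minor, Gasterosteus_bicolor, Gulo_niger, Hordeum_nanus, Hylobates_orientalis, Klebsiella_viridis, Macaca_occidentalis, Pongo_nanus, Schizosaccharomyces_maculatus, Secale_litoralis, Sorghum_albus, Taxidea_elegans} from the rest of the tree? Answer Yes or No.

No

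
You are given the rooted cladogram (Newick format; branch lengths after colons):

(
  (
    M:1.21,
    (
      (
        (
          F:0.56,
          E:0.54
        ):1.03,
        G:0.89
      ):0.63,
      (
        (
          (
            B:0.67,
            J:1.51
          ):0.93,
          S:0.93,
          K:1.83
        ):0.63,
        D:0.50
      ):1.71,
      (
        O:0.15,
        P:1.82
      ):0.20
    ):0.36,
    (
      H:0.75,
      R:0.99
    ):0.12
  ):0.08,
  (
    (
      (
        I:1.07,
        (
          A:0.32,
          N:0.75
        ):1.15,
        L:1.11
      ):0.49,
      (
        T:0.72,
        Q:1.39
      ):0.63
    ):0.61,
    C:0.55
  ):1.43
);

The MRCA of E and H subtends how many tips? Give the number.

The MRCA of E and H is the node subtending (M,(((F,E),G),(((B,J),S,K),D),(O,P)),(H,R)).
That clade contains 13 terminal taxa: B, D, E, F, G, H, J, K, M, O, P, R, S.

13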